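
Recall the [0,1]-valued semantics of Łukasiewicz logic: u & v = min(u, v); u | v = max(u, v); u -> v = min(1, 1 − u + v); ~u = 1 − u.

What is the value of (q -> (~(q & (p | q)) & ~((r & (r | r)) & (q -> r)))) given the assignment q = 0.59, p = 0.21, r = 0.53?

(p | q) = max(0.21, 0.59) = 0.59
(q & (p | q)) = min(0.59, 0.59) = 0.59
~(q & (p | q)): Łukasiewicz ¬ gives 1 − 0.59 = 0.41
(r | r) = max(0.53, 0.53) = 0.53
(r & (r | r)) = min(0.53, 0.53) = 0.53
(q -> r): min(1, 1 − 0.59 + 0.53) = 0.94
((r & (r | r)) & (q -> r)) = min(0.53, 0.94) = 0.53
~((r & (r | r)) & (q -> r)): Łukasiewicz ¬ gives 1 − 0.53 = 0.47
(~(q & (p | q)) & ~((r & (r | r)) & (q -> r))) = min(0.41, 0.47) = 0.41
(q -> (~(q & (p | q)) & ~((r & (r | r)) & (q -> r)))): min(1, 1 − 0.59 + 0.41) = 0.82

0.82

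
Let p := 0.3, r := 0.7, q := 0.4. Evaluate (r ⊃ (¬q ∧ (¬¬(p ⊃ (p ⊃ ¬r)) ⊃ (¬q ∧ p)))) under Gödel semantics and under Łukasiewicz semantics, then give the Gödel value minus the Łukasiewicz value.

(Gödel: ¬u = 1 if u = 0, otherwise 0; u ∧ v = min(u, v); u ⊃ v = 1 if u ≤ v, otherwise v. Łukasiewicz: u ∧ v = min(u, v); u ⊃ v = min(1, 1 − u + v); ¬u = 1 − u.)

Gödel evaluation:
  ¬q: Gödel ¬ of 0.4 = 0 (operand ≠ 0)
  ¬r: Gödel ¬ of 0.7 = 0 (operand ≠ 0)
  (p ⊃ ¬r): 0.3 > 0, so result = 0
  (p ⊃ (p ⊃ ¬r)): 0.3 > 0, so result = 0
  ¬(p ⊃ (p ⊃ ¬r)): Gödel ¬ of 0 = 1 (operand is 0)
  ¬¬(p ⊃ (p ⊃ ¬r)): Gödel ¬ of 1 = 0 (operand ≠ 0)
  ¬q: Gödel ¬ of 0.4 = 0 (operand ≠ 0)
  (¬q ∧ p) = min(0, 0.3) = 0
  (¬¬(p ⊃ (p ⊃ ¬r)) ⊃ (¬q ∧ p)): 0 ≤ 0, so result = 1
  (¬q ∧ (¬¬(p ⊃ (p ⊃ ¬r)) ⊃ (¬q ∧ p))) = min(0, 1) = 0
  (r ⊃ (¬q ∧ (¬¬(p ⊃ (p ⊃ ¬r)) ⊃ (¬q ∧ p)))): 0.7 > 0, so result = 0
  Gödel value = 0
Łukasiewicz evaluation:
  ¬q: Łukasiewicz ¬ gives 1 − 0.4 = 0.6
  ¬r: Łukasiewicz ¬ gives 1 − 0.7 = 0.3
  (p ⊃ ¬r): min(1, 1 − 0.3 + 0.3) = 1
  (p ⊃ (p ⊃ ¬r)): min(1, 1 − 0.3 + 1) = 1
  ¬(p ⊃ (p ⊃ ¬r)): Łukasiewicz ¬ gives 1 − 1 = 0
  ¬¬(p ⊃ (p ⊃ ¬r)): Łukasiewicz ¬ gives 1 − 0 = 1
  ¬q: Łukasiewicz ¬ gives 1 − 0.4 = 0.6
  (¬q ∧ p) = min(0.6, 0.3) = 0.3
  (¬¬(p ⊃ (p ⊃ ¬r)) ⊃ (¬q ∧ p)): min(1, 1 − 1 + 0.3) = 0.3
  (¬q ∧ (¬¬(p ⊃ (p ⊃ ¬r)) ⊃ (¬q ∧ p))) = min(0.6, 0.3) = 0.3
  (r ⊃ (¬q ∧ (¬¬(p ⊃ (p ⊃ ¬r)) ⊃ (¬q ∧ p)))): min(1, 1 − 0.7 + 0.3) = 0.6
  Łukasiewicz value = 0.6
Difference: 0 − 0.6 = -0.60

-0.60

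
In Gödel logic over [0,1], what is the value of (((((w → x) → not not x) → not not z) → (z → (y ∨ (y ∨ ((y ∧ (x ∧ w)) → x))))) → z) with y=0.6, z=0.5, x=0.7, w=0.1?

0.50

(w → x): 0.1 ≤ 0.7, so result = 1
not x: Gödel ¬ of 0.7 = 0 (operand ≠ 0)
not not x: Gödel ¬ of 0 = 1 (operand is 0)
((w → x) → not not x): 1 ≤ 1, so result = 1
not z: Gödel ¬ of 0.5 = 0 (operand ≠ 0)
not not z: Gödel ¬ of 0 = 1 (operand is 0)
(((w → x) → not not x) → not not z): 1 ≤ 1, so result = 1
(x ∧ w) = min(0.7, 0.1) = 0.1
(y ∧ (x ∧ w)) = min(0.6, 0.1) = 0.1
((y ∧ (x ∧ w)) → x): 0.1 ≤ 0.7, so result = 1
(y ∨ ((y ∧ (x ∧ w)) → x)) = max(0.6, 1) = 1
(y ∨ (y ∨ ((y ∧ (x ∧ w)) → x))) = max(0.6, 1) = 1
(z → (y ∨ (y ∨ ((y ∧ (x ∧ w)) → x)))): 0.5 ≤ 1, so result = 1
((((w → x) → not not x) → not not z) → (z → (y ∨ (y ∨ ((y ∧ (x ∧ w)) → x))))): 1 ≤ 1, so result = 1
(((((w → x) → not not x) → not not z) → (z → (y ∨ (y ∨ ((y ∧ (x ∧ w)) → x))))) → z): 1 > 0.5, so result = 0.5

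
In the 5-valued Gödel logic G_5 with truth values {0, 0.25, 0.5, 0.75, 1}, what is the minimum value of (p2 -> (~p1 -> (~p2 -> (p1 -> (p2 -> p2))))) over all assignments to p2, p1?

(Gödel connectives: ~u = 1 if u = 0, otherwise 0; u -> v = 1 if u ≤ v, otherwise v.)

Every assignment gives 1. For instance at p2 = 0, p1 = 0:
  ~p1: Gödel ¬ of 0 = 1 (operand is 0)
  ~p2: Gödel ¬ of 0 = 1 (operand is 0)
  (p2 -> p2): 0 ≤ 0, so result = 1
  (p1 -> (p2 -> p2)): 0 ≤ 1, so result = 1
  (~p2 -> (p1 -> (p2 -> p2))): 1 ≤ 1, so result = 1
  (~p1 -> (~p2 -> (p1 -> (p2 -> p2)))): 1 ≤ 1, so result = 1
  (p2 -> (~p1 -> (~p2 -> (p1 -> (p2 -> p2))))): 0 ≤ 1, so result = 1
All 25 assignments give value 1 — the formula is a G_5-tautology.

1.00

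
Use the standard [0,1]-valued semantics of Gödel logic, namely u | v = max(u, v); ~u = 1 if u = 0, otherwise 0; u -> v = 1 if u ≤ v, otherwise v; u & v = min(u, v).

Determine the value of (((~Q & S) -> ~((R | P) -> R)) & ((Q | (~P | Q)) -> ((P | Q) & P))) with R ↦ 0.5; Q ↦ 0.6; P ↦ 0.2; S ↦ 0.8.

0.20

~Q: Gödel ¬ of 0.6 = 0 (operand ≠ 0)
(~Q & S) = min(0, 0.8) = 0
(R | P) = max(0.5, 0.2) = 0.5
((R | P) -> R): 0.5 ≤ 0.5, so result = 1
~((R | P) -> R): Gödel ¬ of 1 = 0 (operand ≠ 0)
((~Q & S) -> ~((R | P) -> R)): 0 ≤ 0, so result = 1
~P: Gödel ¬ of 0.2 = 0 (operand ≠ 0)
(~P | Q) = max(0, 0.6) = 0.6
(Q | (~P | Q)) = max(0.6, 0.6) = 0.6
(P | Q) = max(0.2, 0.6) = 0.6
((P | Q) & P) = min(0.6, 0.2) = 0.2
((Q | (~P | Q)) -> ((P | Q) & P)): 0.6 > 0.2, so result = 0.2
(((~Q & S) -> ~((R | P) -> R)) & ((Q | (~P | Q)) -> ((P | Q) & P))) = min(1, 0.2) = 0.2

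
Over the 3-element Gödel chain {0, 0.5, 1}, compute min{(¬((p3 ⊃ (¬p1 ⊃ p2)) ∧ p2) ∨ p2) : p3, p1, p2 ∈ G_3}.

0.50

The minimum is attained at p3 = 0, p1 = 0, p2 = 0.5:
  ¬p1: Gödel ¬ of 0 = 1 (operand is 0)
  (¬p1 ⊃ p2): 1 > 0.5, so result = 0.5
  (p3 ⊃ (¬p1 ⊃ p2)): 0 ≤ 0.5, so result = 1
  ((p3 ⊃ (¬p1 ⊃ p2)) ∧ p2) = min(1, 0.5) = 0.5
  ¬((p3 ⊃ (¬p1 ⊃ p2)) ∧ p2): Gödel ¬ of 0.5 = 0 (operand ≠ 0)
  (¬((p3 ⊃ (¬p1 ⊃ p2)) ∧ p2) ∨ p2) = max(0, 0.5) = 0.5
Checking all 27 assignments confirms none give a value below 0.50.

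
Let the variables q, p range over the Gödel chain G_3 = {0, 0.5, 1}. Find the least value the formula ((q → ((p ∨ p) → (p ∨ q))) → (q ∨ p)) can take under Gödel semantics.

0.00

The minimum is attained at q = 0, p = 0:
  (p ∨ p) = max(0, 0) = 0
  (p ∨ q) = max(0, 0) = 0
  ((p ∨ p) → (p ∨ q)): 0 ≤ 0, so result = 1
  (q → ((p ∨ p) → (p ∨ q))): 0 ≤ 1, so result = 1
  (q ∨ p) = max(0, 0) = 0
  ((q → ((p ∨ p) → (p ∨ q))) → (q ∨ p)): 1 > 0, so result = 0
Checking all 9 assignments confirms none give a value below 0.00.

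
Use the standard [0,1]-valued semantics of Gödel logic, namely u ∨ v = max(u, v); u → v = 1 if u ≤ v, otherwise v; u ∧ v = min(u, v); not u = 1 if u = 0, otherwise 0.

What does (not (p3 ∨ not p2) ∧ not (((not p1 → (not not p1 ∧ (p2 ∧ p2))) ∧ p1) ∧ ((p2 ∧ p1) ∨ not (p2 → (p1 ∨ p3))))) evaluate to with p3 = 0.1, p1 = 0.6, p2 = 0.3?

not p2: Gödel ¬ of 0.3 = 0 (operand ≠ 0)
(p3 ∨ not p2) = max(0.1, 0) = 0.1
not (p3 ∨ not p2): Gödel ¬ of 0.1 = 0 (operand ≠ 0)
not p1: Gödel ¬ of 0.6 = 0 (operand ≠ 0)
not p1: Gödel ¬ of 0.6 = 0 (operand ≠ 0)
not not p1: Gödel ¬ of 0 = 1 (operand is 0)
(p2 ∧ p2) = min(0.3, 0.3) = 0.3
(not not p1 ∧ (p2 ∧ p2)) = min(1, 0.3) = 0.3
(not p1 → (not not p1 ∧ (p2 ∧ p2))): 0 ≤ 0.3, so result = 1
((not p1 → (not not p1 ∧ (p2 ∧ p2))) ∧ p1) = min(1, 0.6) = 0.6
(p2 ∧ p1) = min(0.3, 0.6) = 0.3
(p1 ∨ p3) = max(0.6, 0.1) = 0.6
(p2 → (p1 ∨ p3)): 0.3 ≤ 0.6, so result = 1
not (p2 → (p1 ∨ p3)): Gödel ¬ of 1 = 0 (operand ≠ 0)
((p2 ∧ p1) ∨ not (p2 → (p1 ∨ p3))) = max(0.3, 0) = 0.3
(((not p1 → (not not p1 ∧ (p2 ∧ p2))) ∧ p1) ∧ ((p2 ∧ p1) ∨ not (p2 → (p1 ∨ p3)))) = min(0.6, 0.3) = 0.3
not (((not p1 → (not not p1 ∧ (p2 ∧ p2))) ∧ p1) ∧ ((p2 ∧ p1) ∨ not (p2 → (p1 ∨ p3)))): Gödel ¬ of 0.3 = 0 (operand ≠ 0)
(not (p3 ∨ not p2) ∧ not (((not p1 → (not not p1 ∧ (p2 ∧ p2))) ∧ p1) ∧ ((p2 ∧ p1) ∨ not (p2 → (p1 ∨ p3))))) = min(0, 0) = 0

0.00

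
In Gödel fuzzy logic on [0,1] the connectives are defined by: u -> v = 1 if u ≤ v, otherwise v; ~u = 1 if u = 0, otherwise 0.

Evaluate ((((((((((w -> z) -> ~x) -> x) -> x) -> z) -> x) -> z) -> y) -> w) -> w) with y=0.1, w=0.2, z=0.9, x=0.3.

(w -> z): 0.2 ≤ 0.9, so result = 1
~x: Gödel ¬ of 0.3 = 0 (operand ≠ 0)
((w -> z) -> ~x): 1 > 0, so result = 0
(((w -> z) -> ~x) -> x): 0 ≤ 0.3, so result = 1
((((w -> z) -> ~x) -> x) -> x): 1 > 0.3, so result = 0.3
(((((w -> z) -> ~x) -> x) -> x) -> z): 0.3 ≤ 0.9, so result = 1
((((((w -> z) -> ~x) -> x) -> x) -> z) -> x): 1 > 0.3, so result = 0.3
(((((((w -> z) -> ~x) -> x) -> x) -> z) -> x) -> z): 0.3 ≤ 0.9, so result = 1
((((((((w -> z) -> ~x) -> x) -> x) -> z) -> x) -> z) -> y): 1 > 0.1, so result = 0.1
(((((((((w -> z) -> ~x) -> x) -> x) -> z) -> x) -> z) -> y) -> w): 0.1 ≤ 0.2, so result = 1
((((((((((w -> z) -> ~x) -> x) -> x) -> z) -> x) -> z) -> y) -> w) -> w): 1 > 0.2, so result = 0.2

0.20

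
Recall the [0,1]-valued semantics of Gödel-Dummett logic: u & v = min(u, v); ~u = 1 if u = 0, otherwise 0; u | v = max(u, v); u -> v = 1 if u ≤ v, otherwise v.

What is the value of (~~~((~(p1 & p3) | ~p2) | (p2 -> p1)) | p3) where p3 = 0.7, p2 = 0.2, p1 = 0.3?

0.70

(p1 & p3) = min(0.3, 0.7) = 0.3
~(p1 & p3): Gödel ¬ of 0.3 = 0 (operand ≠ 0)
~p2: Gödel ¬ of 0.2 = 0 (operand ≠ 0)
(~(p1 & p3) | ~p2) = max(0, 0) = 0
(p2 -> p1): 0.2 ≤ 0.3, so result = 1
((~(p1 & p3) | ~p2) | (p2 -> p1)) = max(0, 1) = 1
~((~(p1 & p3) | ~p2) | (p2 -> p1)): Gödel ¬ of 1 = 0 (operand ≠ 0)
~~((~(p1 & p3) | ~p2) | (p2 -> p1)): Gödel ¬ of 0 = 1 (operand is 0)
~~~((~(p1 & p3) | ~p2) | (p2 -> p1)): Gödel ¬ of 1 = 0 (operand ≠ 0)
(~~~((~(p1 & p3) | ~p2) | (p2 -> p1)) | p3) = max(0, 0.7) = 0.7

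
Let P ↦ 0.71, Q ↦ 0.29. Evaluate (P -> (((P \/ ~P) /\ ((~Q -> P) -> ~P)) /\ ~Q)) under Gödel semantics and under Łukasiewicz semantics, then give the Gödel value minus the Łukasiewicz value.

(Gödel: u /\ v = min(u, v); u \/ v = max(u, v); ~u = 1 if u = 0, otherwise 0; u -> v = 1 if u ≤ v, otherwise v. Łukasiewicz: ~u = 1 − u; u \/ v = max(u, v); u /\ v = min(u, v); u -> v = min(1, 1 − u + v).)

Gödel evaluation:
  ~P: Gödel ¬ of 0.71 = 0 (operand ≠ 0)
  (P \/ ~P) = max(0.71, 0) = 0.71
  ~Q: Gödel ¬ of 0.29 = 0 (operand ≠ 0)
  (~Q -> P): 0 ≤ 0.71, so result = 1
  ~P: Gödel ¬ of 0.71 = 0 (operand ≠ 0)
  ((~Q -> P) -> ~P): 1 > 0, so result = 0
  ((P \/ ~P) /\ ((~Q -> P) -> ~P)) = min(0.71, 0) = 0
  ~Q: Gödel ¬ of 0.29 = 0 (operand ≠ 0)
  (((P \/ ~P) /\ ((~Q -> P) -> ~P)) /\ ~Q) = min(0, 0) = 0
  (P -> (((P \/ ~P) /\ ((~Q -> P) -> ~P)) /\ ~Q)): 0.71 > 0, so result = 0
  Gödel value = 0
Łukasiewicz evaluation:
  ~P: Łukasiewicz ¬ gives 1 − 0.71 = 0.29
  (P \/ ~P) = max(0.71, 0.29) = 0.71
  ~Q: Łukasiewicz ¬ gives 1 − 0.29 = 0.71
  (~Q -> P): min(1, 1 − 0.71 + 0.71) = 1
  ~P: Łukasiewicz ¬ gives 1 − 0.71 = 0.29
  ((~Q -> P) -> ~P): min(1, 1 − 1 + 0.29) = 0.29
  ((P \/ ~P) /\ ((~Q -> P) -> ~P)) = min(0.71, 0.29) = 0.29
  ~Q: Łukasiewicz ¬ gives 1 − 0.29 = 0.71
  (((P \/ ~P) /\ ((~Q -> P) -> ~P)) /\ ~Q) = min(0.29, 0.71) = 0.29
  (P -> (((P \/ ~P) /\ ((~Q -> P) -> ~P)) /\ ~Q)): min(1, 1 − 0.71 + 0.29) = 0.58
  Łukasiewicz value = 0.58
Difference: 0 − 0.58 = -0.58

-0.58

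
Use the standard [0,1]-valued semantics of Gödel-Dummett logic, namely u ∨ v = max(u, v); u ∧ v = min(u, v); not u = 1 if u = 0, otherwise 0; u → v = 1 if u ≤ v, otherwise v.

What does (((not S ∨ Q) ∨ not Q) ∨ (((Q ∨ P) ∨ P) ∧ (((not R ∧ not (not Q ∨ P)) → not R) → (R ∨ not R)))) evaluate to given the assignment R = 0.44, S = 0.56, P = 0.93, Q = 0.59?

not S: Gödel ¬ of 0.56 = 0 (operand ≠ 0)
(not S ∨ Q) = max(0, 0.59) = 0.59
not Q: Gödel ¬ of 0.59 = 0 (operand ≠ 0)
((not S ∨ Q) ∨ not Q) = max(0.59, 0) = 0.59
(Q ∨ P) = max(0.59, 0.93) = 0.93
((Q ∨ P) ∨ P) = max(0.93, 0.93) = 0.93
not R: Gödel ¬ of 0.44 = 0 (operand ≠ 0)
not Q: Gödel ¬ of 0.59 = 0 (operand ≠ 0)
(not Q ∨ P) = max(0, 0.93) = 0.93
not (not Q ∨ P): Gödel ¬ of 0.93 = 0 (operand ≠ 0)
(not R ∧ not (not Q ∨ P)) = min(0, 0) = 0
not R: Gödel ¬ of 0.44 = 0 (operand ≠ 0)
((not R ∧ not (not Q ∨ P)) → not R): 0 ≤ 0, so result = 1
not R: Gödel ¬ of 0.44 = 0 (operand ≠ 0)
(R ∨ not R) = max(0.44, 0) = 0.44
(((not R ∧ not (not Q ∨ P)) → not R) → (R ∨ not R)): 1 > 0.44, so result = 0.44
(((Q ∨ P) ∨ P) ∧ (((not R ∧ not (not Q ∨ P)) → not R) → (R ∨ not R))) = min(0.93, 0.44) = 0.44
(((not S ∨ Q) ∨ not Q) ∨ (((Q ∨ P) ∨ P) ∧ (((not R ∧ not (not Q ∨ P)) → not R) → (R ∨ not R)))) = max(0.59, 0.44) = 0.59

0.59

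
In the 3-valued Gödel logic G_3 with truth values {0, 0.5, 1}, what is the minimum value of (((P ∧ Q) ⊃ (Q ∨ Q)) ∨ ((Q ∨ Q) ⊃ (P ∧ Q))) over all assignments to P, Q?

1.00

Every assignment gives 1. For instance at P = 0, Q = 0:
  (P ∧ Q) = min(0, 0) = 0
  (Q ∨ Q) = max(0, 0) = 0
  ((P ∧ Q) ⊃ (Q ∨ Q)): 0 ≤ 0, so result = 1
  (Q ∨ Q) = max(0, 0) = 0
  (P ∧ Q) = min(0, 0) = 0
  ((Q ∨ Q) ⊃ (P ∧ Q)): 0 ≤ 0, so result = 1
  (((P ∧ Q) ⊃ (Q ∨ Q)) ∨ ((Q ∨ Q) ⊃ (P ∧ Q))) = max(1, 1) = 1
All 9 assignments give value 1 — the formula is a G_3-tautology.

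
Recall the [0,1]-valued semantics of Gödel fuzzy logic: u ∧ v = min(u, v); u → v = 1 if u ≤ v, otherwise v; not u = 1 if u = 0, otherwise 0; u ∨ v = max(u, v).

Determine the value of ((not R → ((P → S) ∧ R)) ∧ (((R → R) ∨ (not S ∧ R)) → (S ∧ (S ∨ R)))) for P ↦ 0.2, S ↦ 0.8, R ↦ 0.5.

not R: Gödel ¬ of 0.5 = 0 (operand ≠ 0)
(P → S): 0.2 ≤ 0.8, so result = 1
((P → S) ∧ R) = min(1, 0.5) = 0.5
(not R → ((P → S) ∧ R)): 0 ≤ 0.5, so result = 1
(R → R): 0.5 ≤ 0.5, so result = 1
not S: Gödel ¬ of 0.8 = 0 (operand ≠ 0)
(not S ∧ R) = min(0, 0.5) = 0
((R → R) ∨ (not S ∧ R)) = max(1, 0) = 1
(S ∨ R) = max(0.8, 0.5) = 0.8
(S ∧ (S ∨ R)) = min(0.8, 0.8) = 0.8
(((R → R) ∨ (not S ∧ R)) → (S ∧ (S ∨ R))): 1 > 0.8, so result = 0.8
((not R → ((P → S) ∧ R)) ∧ (((R → R) ∨ (not S ∧ R)) → (S ∧ (S ∨ R)))) = min(1, 0.8) = 0.8

0.80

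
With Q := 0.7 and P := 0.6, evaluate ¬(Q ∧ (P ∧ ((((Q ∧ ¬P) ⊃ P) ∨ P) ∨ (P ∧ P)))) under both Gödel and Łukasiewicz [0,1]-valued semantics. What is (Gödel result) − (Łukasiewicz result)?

Gödel evaluation:
  ¬P: Gödel ¬ of 0.6 = 0 (operand ≠ 0)
  (Q ∧ ¬P) = min(0.7, 0) = 0
  ((Q ∧ ¬P) ⊃ P): 0 ≤ 0.6, so result = 1
  (((Q ∧ ¬P) ⊃ P) ∨ P) = max(1, 0.6) = 1
  (P ∧ P) = min(0.6, 0.6) = 0.6
  ((((Q ∧ ¬P) ⊃ P) ∨ P) ∨ (P ∧ P)) = max(1, 0.6) = 1
  (P ∧ ((((Q ∧ ¬P) ⊃ P) ∨ P) ∨ (P ∧ P))) = min(0.6, 1) = 0.6
  (Q ∧ (P ∧ ((((Q ∧ ¬P) ⊃ P) ∨ P) ∨ (P ∧ P)))) = min(0.7, 0.6) = 0.6
  ¬(Q ∧ (P ∧ ((((Q ∧ ¬P) ⊃ P) ∨ P) ∨ (P ∧ P)))): Gödel ¬ of 0.6 = 0 (operand ≠ 0)
  Gödel value = 0
Łukasiewicz evaluation:
  ¬P: Łukasiewicz ¬ gives 1 − 0.6 = 0.4
  (Q ∧ ¬P) = min(0.7, 0.4) = 0.4
  ((Q ∧ ¬P) ⊃ P): min(1, 1 − 0.4 + 0.6) = 1
  (((Q ∧ ¬P) ⊃ P) ∨ P) = max(1, 0.6) = 1
  (P ∧ P) = min(0.6, 0.6) = 0.6
  ((((Q ∧ ¬P) ⊃ P) ∨ P) ∨ (P ∧ P)) = max(1, 0.6) = 1
  (P ∧ ((((Q ∧ ¬P) ⊃ P) ∨ P) ∨ (P ∧ P))) = min(0.6, 1) = 0.6
  (Q ∧ (P ∧ ((((Q ∧ ¬P) ⊃ P) ∨ P) ∨ (P ∧ P)))) = min(0.7, 0.6) = 0.6
  ¬(Q ∧ (P ∧ ((((Q ∧ ¬P) ⊃ P) ∨ P) ∨ (P ∧ P)))): Łukasiewicz ¬ gives 1 − 0.6 = 0.4
  Łukasiewicz value = 0.4
Difference: 0 − 0.4 = -0.40

-0.40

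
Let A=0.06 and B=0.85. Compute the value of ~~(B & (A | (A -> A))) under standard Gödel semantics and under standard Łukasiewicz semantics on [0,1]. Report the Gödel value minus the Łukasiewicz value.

Gödel evaluation:
  (A -> A): 0.06 ≤ 0.06, so result = 1
  (A | (A -> A)) = max(0.06, 1) = 1
  (B & (A | (A -> A))) = min(0.85, 1) = 0.85
  ~(B & (A | (A -> A))): Gödel ¬ of 0.85 = 0 (operand ≠ 0)
  ~~(B & (A | (A -> A))): Gödel ¬ of 0 = 1 (operand is 0)
  Gödel value = 1
Łukasiewicz evaluation:
  (A -> A): min(1, 1 − 0.06 + 0.06) = 1
  (A | (A -> A)) = max(0.06, 1) = 1
  (B & (A | (A -> A))) = min(0.85, 1) = 0.85
  ~(B & (A | (A -> A))): Łukasiewicz ¬ gives 1 − 0.85 = 0.15
  ~~(B & (A | (A -> A))): Łukasiewicz ¬ gives 1 − 0.15 = 0.85
  Łukasiewicz value = 0.85
Difference: 1 − 0.85 = 0.15

0.15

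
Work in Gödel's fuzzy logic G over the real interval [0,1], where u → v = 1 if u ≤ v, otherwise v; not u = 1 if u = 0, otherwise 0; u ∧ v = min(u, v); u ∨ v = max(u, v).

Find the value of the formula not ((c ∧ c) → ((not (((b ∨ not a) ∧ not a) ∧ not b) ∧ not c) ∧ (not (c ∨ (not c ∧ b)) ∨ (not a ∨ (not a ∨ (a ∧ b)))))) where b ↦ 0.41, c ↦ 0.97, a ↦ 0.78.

1.00

(c ∧ c) = min(0.97, 0.97) = 0.97
not a: Gödel ¬ of 0.78 = 0 (operand ≠ 0)
(b ∨ not a) = max(0.41, 0) = 0.41
not a: Gödel ¬ of 0.78 = 0 (operand ≠ 0)
((b ∨ not a) ∧ not a) = min(0.41, 0) = 0
not b: Gödel ¬ of 0.41 = 0 (operand ≠ 0)
(((b ∨ not a) ∧ not a) ∧ not b) = min(0, 0) = 0
not (((b ∨ not a) ∧ not a) ∧ not b): Gödel ¬ of 0 = 1 (operand is 0)
not c: Gödel ¬ of 0.97 = 0 (operand ≠ 0)
(not (((b ∨ not a) ∧ not a) ∧ not b) ∧ not c) = min(1, 0) = 0
not c: Gödel ¬ of 0.97 = 0 (operand ≠ 0)
(not c ∧ b) = min(0, 0.41) = 0
(c ∨ (not c ∧ b)) = max(0.97, 0) = 0.97
not (c ∨ (not c ∧ b)): Gödel ¬ of 0.97 = 0 (operand ≠ 0)
not a: Gödel ¬ of 0.78 = 0 (operand ≠ 0)
not a: Gödel ¬ of 0.78 = 0 (operand ≠ 0)
(a ∧ b) = min(0.78, 0.41) = 0.41
(not a ∨ (a ∧ b)) = max(0, 0.41) = 0.41
(not a ∨ (not a ∨ (a ∧ b))) = max(0, 0.41) = 0.41
(not (c ∨ (not c ∧ b)) ∨ (not a ∨ (not a ∨ (a ∧ b)))) = max(0, 0.41) = 0.41
((not (((b ∨ not a) ∧ not a) ∧ not b) ∧ not c) ∧ (not (c ∨ (not c ∧ b)) ∨ (not a ∨ (not a ∨ (a ∧ b))))) = min(0, 0.41) = 0
((c ∧ c) → ((not (((b ∨ not a) ∧ not a) ∧ not b) ∧ not c) ∧ (not (c ∨ (not c ∧ b)) ∨ (not a ∨ (not a ∨ (a ∧ b)))))): 0.97 > 0, so result = 0
not ((c ∧ c) → ((not (((b ∨ not a) ∧ not a) ∧ not b) ∧ not c) ∧ (not (c ∨ (not c ∧ b)) ∨ (not a ∨ (not a ∨ (a ∧ b)))))): Gödel ¬ of 0 = 1 (operand is 0)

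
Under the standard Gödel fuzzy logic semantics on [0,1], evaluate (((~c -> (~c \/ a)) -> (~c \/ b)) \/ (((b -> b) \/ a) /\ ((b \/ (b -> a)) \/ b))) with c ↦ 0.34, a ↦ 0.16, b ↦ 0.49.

~c: Gödel ¬ of 0.34 = 0 (operand ≠ 0)
~c: Gödel ¬ of 0.34 = 0 (operand ≠ 0)
(~c \/ a) = max(0, 0.16) = 0.16
(~c -> (~c \/ a)): 0 ≤ 0.16, so result = 1
~c: Gödel ¬ of 0.34 = 0 (operand ≠ 0)
(~c \/ b) = max(0, 0.49) = 0.49
((~c -> (~c \/ a)) -> (~c \/ b)): 1 > 0.49, so result = 0.49
(b -> b): 0.49 ≤ 0.49, so result = 1
((b -> b) \/ a) = max(1, 0.16) = 1
(b -> a): 0.49 > 0.16, so result = 0.16
(b \/ (b -> a)) = max(0.49, 0.16) = 0.49
((b \/ (b -> a)) \/ b) = max(0.49, 0.49) = 0.49
(((b -> b) \/ a) /\ ((b \/ (b -> a)) \/ b)) = min(1, 0.49) = 0.49
(((~c -> (~c \/ a)) -> (~c \/ b)) \/ (((b -> b) \/ a) /\ ((b \/ (b -> a)) \/ b))) = max(0.49, 0.49) = 0.49

0.49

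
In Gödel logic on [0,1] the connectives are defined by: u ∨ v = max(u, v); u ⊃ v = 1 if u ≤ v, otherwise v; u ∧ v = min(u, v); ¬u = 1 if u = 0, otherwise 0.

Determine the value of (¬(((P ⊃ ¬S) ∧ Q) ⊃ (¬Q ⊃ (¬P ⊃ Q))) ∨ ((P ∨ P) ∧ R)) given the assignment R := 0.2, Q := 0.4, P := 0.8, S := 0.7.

¬S: Gödel ¬ of 0.7 = 0 (operand ≠ 0)
(P ⊃ ¬S): 0.8 > 0, so result = 0
((P ⊃ ¬S) ∧ Q) = min(0, 0.4) = 0
¬Q: Gödel ¬ of 0.4 = 0 (operand ≠ 0)
¬P: Gödel ¬ of 0.8 = 0 (operand ≠ 0)
(¬P ⊃ Q): 0 ≤ 0.4, so result = 1
(¬Q ⊃ (¬P ⊃ Q)): 0 ≤ 1, so result = 1
(((P ⊃ ¬S) ∧ Q) ⊃ (¬Q ⊃ (¬P ⊃ Q))): 0 ≤ 1, so result = 1
¬(((P ⊃ ¬S) ∧ Q) ⊃ (¬Q ⊃ (¬P ⊃ Q))): Gödel ¬ of 1 = 0 (operand ≠ 0)
(P ∨ P) = max(0.8, 0.8) = 0.8
((P ∨ P) ∧ R) = min(0.8, 0.2) = 0.2
(¬(((P ⊃ ¬S) ∧ Q) ⊃ (¬Q ⊃ (¬P ⊃ Q))) ∨ ((P ∨ P) ∧ R)) = max(0, 0.2) = 0.2

0.20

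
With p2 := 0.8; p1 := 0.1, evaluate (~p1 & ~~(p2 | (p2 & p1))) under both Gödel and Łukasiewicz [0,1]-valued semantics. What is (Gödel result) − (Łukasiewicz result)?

-0.80

Gödel evaluation:
  ~p1: Gödel ¬ of 0.1 = 0 (operand ≠ 0)
  (p2 & p1) = min(0.8, 0.1) = 0.1
  (p2 | (p2 & p1)) = max(0.8, 0.1) = 0.8
  ~(p2 | (p2 & p1)): Gödel ¬ of 0.8 = 0 (operand ≠ 0)
  ~~(p2 | (p2 & p1)): Gödel ¬ of 0 = 1 (operand is 0)
  (~p1 & ~~(p2 | (p2 & p1))) = min(0, 1) = 0
  Gödel value = 0
Łukasiewicz evaluation:
  ~p1: Łukasiewicz ¬ gives 1 − 0.1 = 0.9
  (p2 & p1) = min(0.8, 0.1) = 0.1
  (p2 | (p2 & p1)) = max(0.8, 0.1) = 0.8
  ~(p2 | (p2 & p1)): Łukasiewicz ¬ gives 1 − 0.8 = 0.2
  ~~(p2 | (p2 & p1)): Łukasiewicz ¬ gives 1 − 0.2 = 0.8
  (~p1 & ~~(p2 | (p2 & p1))) = min(0.9, 0.8) = 0.8
  Łukasiewicz value = 0.8
Difference: 0 − 0.8 = -0.80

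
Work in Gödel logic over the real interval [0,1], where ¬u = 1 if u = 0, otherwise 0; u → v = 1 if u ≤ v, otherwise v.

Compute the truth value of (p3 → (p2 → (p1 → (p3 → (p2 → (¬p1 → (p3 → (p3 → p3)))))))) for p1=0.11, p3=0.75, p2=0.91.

¬p1: Gödel ¬ of 0.11 = 0 (operand ≠ 0)
(p3 → p3): 0.75 ≤ 0.75, so result = 1
(p3 → (p3 → p3)): 0.75 ≤ 1, so result = 1
(¬p1 → (p3 → (p3 → p3))): 0 ≤ 1, so result = 1
(p2 → (¬p1 → (p3 → (p3 → p3)))): 0.91 ≤ 1, so result = 1
(p3 → (p2 → (¬p1 → (p3 → (p3 → p3))))): 0.75 ≤ 1, so result = 1
(p1 → (p3 → (p2 → (¬p1 → (p3 → (p3 → p3)))))): 0.11 ≤ 1, so result = 1
(p2 → (p1 → (p3 → (p2 → (¬p1 → (p3 → (p3 → p3))))))): 0.91 ≤ 1, so result = 1
(p3 → (p2 → (p1 → (p3 → (p2 → (¬p1 → (p3 → (p3 → p3)))))))): 0.75 ≤ 1, so result = 1

1.00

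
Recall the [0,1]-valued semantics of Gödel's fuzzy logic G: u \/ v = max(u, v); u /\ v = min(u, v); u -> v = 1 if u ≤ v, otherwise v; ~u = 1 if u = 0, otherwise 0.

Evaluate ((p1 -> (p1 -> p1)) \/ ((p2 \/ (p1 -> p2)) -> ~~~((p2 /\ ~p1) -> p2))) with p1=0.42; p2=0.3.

1.00

(p1 -> p1): 0.42 ≤ 0.42, so result = 1
(p1 -> (p1 -> p1)): 0.42 ≤ 1, so result = 1
(p1 -> p2): 0.42 > 0.3, so result = 0.3
(p2 \/ (p1 -> p2)) = max(0.3, 0.3) = 0.3
~p1: Gödel ¬ of 0.42 = 0 (operand ≠ 0)
(p2 /\ ~p1) = min(0.3, 0) = 0
((p2 /\ ~p1) -> p2): 0 ≤ 0.3, so result = 1
~((p2 /\ ~p1) -> p2): Gödel ¬ of 1 = 0 (operand ≠ 0)
~~((p2 /\ ~p1) -> p2): Gödel ¬ of 0 = 1 (operand is 0)
~~~((p2 /\ ~p1) -> p2): Gödel ¬ of 1 = 0 (operand ≠ 0)
((p2 \/ (p1 -> p2)) -> ~~~((p2 /\ ~p1) -> p2)): 0.3 > 0, so result = 0
((p1 -> (p1 -> p1)) \/ ((p2 \/ (p1 -> p2)) -> ~~~((p2 /\ ~p1) -> p2))) = max(1, 0) = 1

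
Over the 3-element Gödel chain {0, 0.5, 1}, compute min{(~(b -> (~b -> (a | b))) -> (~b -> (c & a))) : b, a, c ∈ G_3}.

Every assignment gives 1. For instance at b = 0, a = 0, c = 0:
  ~b: Gödel ¬ of 0 = 1 (operand is 0)
  (a | b) = max(0, 0) = 0
  (~b -> (a | b)): 1 > 0, so result = 0
  (b -> (~b -> (a | b))): 0 ≤ 0, so result = 1
  ~(b -> (~b -> (a | b))): Gödel ¬ of 1 = 0 (operand ≠ 0)
  ~b: Gödel ¬ of 0 = 1 (operand is 0)
  (c & a) = min(0, 0) = 0
  (~b -> (c & a)): 1 > 0, so result = 0
  (~(b -> (~b -> (a | b))) -> (~b -> (c & a))): 0 ≤ 0, so result = 1
All 27 assignments give value 1 — the formula is a G_3-tautology.

1.00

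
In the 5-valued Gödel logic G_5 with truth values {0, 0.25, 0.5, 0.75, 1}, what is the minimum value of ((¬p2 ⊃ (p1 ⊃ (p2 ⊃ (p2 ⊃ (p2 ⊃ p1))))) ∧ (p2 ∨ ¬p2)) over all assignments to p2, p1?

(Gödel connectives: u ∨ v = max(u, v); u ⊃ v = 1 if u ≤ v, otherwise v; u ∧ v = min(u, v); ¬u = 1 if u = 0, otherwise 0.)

The minimum is attained at p2 = 0.25, p1 = 0:
  ¬p2: Gödel ¬ of 0.25 = 0 (operand ≠ 0)
  (p2 ⊃ p1): 0.25 > 0, so result = 0
  (p2 ⊃ (p2 ⊃ p1)): 0.25 > 0, so result = 0
  (p2 ⊃ (p2 ⊃ (p2 ⊃ p1))): 0.25 > 0, so result = 0
  (p1 ⊃ (p2 ⊃ (p2 ⊃ (p2 ⊃ p1)))): 0 ≤ 0, so result = 1
  (¬p2 ⊃ (p1 ⊃ (p2 ⊃ (p2 ⊃ (p2 ⊃ p1))))): 0 ≤ 1, so result = 1
  ¬p2: Gödel ¬ of 0.25 = 0 (operand ≠ 0)
  (p2 ∨ ¬p2) = max(0.25, 0) = 0.25
  ((¬p2 ⊃ (p1 ⊃ (p2 ⊃ (p2 ⊃ (p2 ⊃ p1))))) ∧ (p2 ∨ ¬p2)) = min(1, 0.25) = 0.25
Checking all 25 assignments confirms none give a value below 0.25.

0.25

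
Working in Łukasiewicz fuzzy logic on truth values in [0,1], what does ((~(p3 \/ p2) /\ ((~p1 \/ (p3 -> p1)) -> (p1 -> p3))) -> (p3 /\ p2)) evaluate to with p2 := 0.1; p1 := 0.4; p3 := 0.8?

(p3 \/ p2) = max(0.8, 0.1) = 0.8
~(p3 \/ p2): Łukasiewicz ¬ gives 1 − 0.8 = 0.2
~p1: Łukasiewicz ¬ gives 1 − 0.4 = 0.6
(p3 -> p1): min(1, 1 − 0.8 + 0.4) = 0.6
(~p1 \/ (p3 -> p1)) = max(0.6, 0.6) = 0.6
(p1 -> p3): min(1, 1 − 0.4 + 0.8) = 1
((~p1 \/ (p3 -> p1)) -> (p1 -> p3)): min(1, 1 − 0.6 + 1) = 1
(~(p3 \/ p2) /\ ((~p1 \/ (p3 -> p1)) -> (p1 -> p3))) = min(0.2, 1) = 0.2
(p3 /\ p2) = min(0.8, 0.1) = 0.1
((~(p3 \/ p2) /\ ((~p1 \/ (p3 -> p1)) -> (p1 -> p3))) -> (p3 /\ p2)): min(1, 1 − 0.2 + 0.1) = 0.9

0.90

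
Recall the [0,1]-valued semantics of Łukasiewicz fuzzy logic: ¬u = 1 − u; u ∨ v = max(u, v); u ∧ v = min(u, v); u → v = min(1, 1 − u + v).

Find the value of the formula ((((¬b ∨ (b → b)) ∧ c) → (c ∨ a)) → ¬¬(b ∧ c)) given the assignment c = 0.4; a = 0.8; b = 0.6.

0.40

¬b: Łukasiewicz ¬ gives 1 − 0.6 = 0.4
(b → b): min(1, 1 − 0.6 + 0.6) = 1
(¬b ∨ (b → b)) = max(0.4, 1) = 1
((¬b ∨ (b → b)) ∧ c) = min(1, 0.4) = 0.4
(c ∨ a) = max(0.4, 0.8) = 0.8
(((¬b ∨ (b → b)) ∧ c) → (c ∨ a)): min(1, 1 − 0.4 + 0.8) = 1
(b ∧ c) = min(0.6, 0.4) = 0.4
¬(b ∧ c): Łukasiewicz ¬ gives 1 − 0.4 = 0.6
¬¬(b ∧ c): Łukasiewicz ¬ gives 1 − 0.6 = 0.4
((((¬b ∨ (b → b)) ∧ c) → (c ∨ a)) → ¬¬(b ∧ c)): min(1, 1 − 1 + 0.4) = 0.4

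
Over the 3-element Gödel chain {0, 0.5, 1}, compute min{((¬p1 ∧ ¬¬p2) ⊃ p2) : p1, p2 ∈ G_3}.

0.50

The minimum is attained at p1 = 0, p2 = 0.5:
  ¬p1: Gödel ¬ of 0 = 1 (operand is 0)
  ¬p2: Gödel ¬ of 0.5 = 0 (operand ≠ 0)
  ¬¬p2: Gödel ¬ of 0 = 1 (operand is 0)
  (¬p1 ∧ ¬¬p2) = min(1, 1) = 1
  ((¬p1 ∧ ¬¬p2) ⊃ p2): 1 > 0.5, so result = 0.5
Checking all 9 assignments confirms none give a value below 0.50.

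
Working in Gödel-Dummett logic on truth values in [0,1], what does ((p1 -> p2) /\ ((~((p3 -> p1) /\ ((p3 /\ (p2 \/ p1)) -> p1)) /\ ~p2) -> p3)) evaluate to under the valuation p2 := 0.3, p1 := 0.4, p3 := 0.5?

0.30

(p1 -> p2): 0.4 > 0.3, so result = 0.3
(p3 -> p1): 0.5 > 0.4, so result = 0.4
(p2 \/ p1) = max(0.3, 0.4) = 0.4
(p3 /\ (p2 \/ p1)) = min(0.5, 0.4) = 0.4
((p3 /\ (p2 \/ p1)) -> p1): 0.4 ≤ 0.4, so result = 1
((p3 -> p1) /\ ((p3 /\ (p2 \/ p1)) -> p1)) = min(0.4, 1) = 0.4
~((p3 -> p1) /\ ((p3 /\ (p2 \/ p1)) -> p1)): Gödel ¬ of 0.4 = 0 (operand ≠ 0)
~p2: Gödel ¬ of 0.3 = 0 (operand ≠ 0)
(~((p3 -> p1) /\ ((p3 /\ (p2 \/ p1)) -> p1)) /\ ~p2) = min(0, 0) = 0
((~((p3 -> p1) /\ ((p3 /\ (p2 \/ p1)) -> p1)) /\ ~p2) -> p3): 0 ≤ 0.5, so result = 1
((p1 -> p2) /\ ((~((p3 -> p1) /\ ((p3 /\ (p2 \/ p1)) -> p1)) /\ ~p2) -> p3)) = min(0.3, 1) = 0.3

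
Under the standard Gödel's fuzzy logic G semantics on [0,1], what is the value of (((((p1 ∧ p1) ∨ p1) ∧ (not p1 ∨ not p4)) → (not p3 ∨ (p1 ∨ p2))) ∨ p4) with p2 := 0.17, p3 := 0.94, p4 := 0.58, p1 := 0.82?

(p1 ∧ p1) = min(0.82, 0.82) = 0.82
((p1 ∧ p1) ∨ p1) = max(0.82, 0.82) = 0.82
not p1: Gödel ¬ of 0.82 = 0 (operand ≠ 0)
not p4: Gödel ¬ of 0.58 = 0 (operand ≠ 0)
(not p1 ∨ not p4) = max(0, 0) = 0
(((p1 ∧ p1) ∨ p1) ∧ (not p1 ∨ not p4)) = min(0.82, 0) = 0
not p3: Gödel ¬ of 0.94 = 0 (operand ≠ 0)
(p1 ∨ p2) = max(0.82, 0.17) = 0.82
(not p3 ∨ (p1 ∨ p2)) = max(0, 0.82) = 0.82
((((p1 ∧ p1) ∨ p1) ∧ (not p1 ∨ not p4)) → (not p3 ∨ (p1 ∨ p2))): 0 ≤ 0.82, so result = 1
(((((p1 ∧ p1) ∨ p1) ∧ (not p1 ∨ not p4)) → (not p3 ∨ (p1 ∨ p2))) ∨ p4) = max(1, 0.58) = 1

1.00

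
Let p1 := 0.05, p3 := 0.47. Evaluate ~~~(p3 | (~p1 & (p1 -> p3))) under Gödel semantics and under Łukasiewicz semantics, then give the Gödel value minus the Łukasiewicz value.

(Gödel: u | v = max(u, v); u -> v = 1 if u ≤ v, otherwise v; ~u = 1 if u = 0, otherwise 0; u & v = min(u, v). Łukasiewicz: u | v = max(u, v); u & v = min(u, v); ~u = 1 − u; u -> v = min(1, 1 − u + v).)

-0.05

Gödel evaluation:
  ~p1: Gödel ¬ of 0.05 = 0 (operand ≠ 0)
  (p1 -> p3): 0.05 ≤ 0.47, so result = 1
  (~p1 & (p1 -> p3)) = min(0, 1) = 0
  (p3 | (~p1 & (p1 -> p3))) = max(0.47, 0) = 0.47
  ~(p3 | (~p1 & (p1 -> p3))): Gödel ¬ of 0.47 = 0 (operand ≠ 0)
  ~~(p3 | (~p1 & (p1 -> p3))): Gödel ¬ of 0 = 1 (operand is 0)
  ~~~(p3 | (~p1 & (p1 -> p3))): Gödel ¬ of 1 = 0 (operand ≠ 0)
  Gödel value = 0
Łukasiewicz evaluation:
  ~p1: Łukasiewicz ¬ gives 1 − 0.05 = 0.95
  (p1 -> p3): min(1, 1 − 0.05 + 0.47) = 1
  (~p1 & (p1 -> p3)) = min(0.95, 1) = 0.95
  (p3 | (~p1 & (p1 -> p3))) = max(0.47, 0.95) = 0.95
  ~(p3 | (~p1 & (p1 -> p3))): Łukasiewicz ¬ gives 1 − 0.95 = 0.05
  ~~(p3 | (~p1 & (p1 -> p3))): Łukasiewicz ¬ gives 1 − 0.05 = 0.95
  ~~~(p3 | (~p1 & (p1 -> p3))): Łukasiewicz ¬ gives 1 − 0.95 = 0.05
  Łukasiewicz value = 0.05
Difference: 0 − 0.05 = -0.05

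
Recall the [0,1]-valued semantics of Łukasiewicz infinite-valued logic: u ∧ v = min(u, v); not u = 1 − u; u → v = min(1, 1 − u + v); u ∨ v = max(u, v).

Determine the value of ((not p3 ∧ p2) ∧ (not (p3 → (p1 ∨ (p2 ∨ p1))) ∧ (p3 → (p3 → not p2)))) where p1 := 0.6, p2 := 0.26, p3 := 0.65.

not p3: Łukasiewicz ¬ gives 1 − 0.65 = 0.35
(not p3 ∧ p2) = min(0.35, 0.26) = 0.26
(p2 ∨ p1) = max(0.26, 0.6) = 0.6
(p1 ∨ (p2 ∨ p1)) = max(0.6, 0.6) = 0.6
(p3 → (p1 ∨ (p2 ∨ p1))): min(1, 1 − 0.65 + 0.6) = 0.95
not (p3 → (p1 ∨ (p2 ∨ p1))): Łukasiewicz ¬ gives 1 − 0.95 = 0.05
not p2: Łukasiewicz ¬ gives 1 − 0.26 = 0.74
(p3 → not p2): min(1, 1 − 0.65 + 0.74) = 1
(p3 → (p3 → not p2)): min(1, 1 − 0.65 + 1) = 1
(not (p3 → (p1 ∨ (p2 ∨ p1))) ∧ (p3 → (p3 → not p2))) = min(0.05, 1) = 0.05
((not p3 ∧ p2) ∧ (not (p3 → (p1 ∨ (p2 ∨ p1))) ∧ (p3 → (p3 → not p2)))) = min(0.26, 0.05) = 0.05

0.05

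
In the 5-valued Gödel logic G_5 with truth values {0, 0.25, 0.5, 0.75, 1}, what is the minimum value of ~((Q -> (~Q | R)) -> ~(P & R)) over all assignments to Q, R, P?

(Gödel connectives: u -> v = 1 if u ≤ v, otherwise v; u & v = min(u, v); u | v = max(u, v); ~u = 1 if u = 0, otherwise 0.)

0.00

The minimum is attained at Q = 0, R = 0, P = 0:
  ~Q: Gödel ¬ of 0 = 1 (operand is 0)
  (~Q | R) = max(1, 0) = 1
  (Q -> (~Q | R)): 0 ≤ 1, so result = 1
  (P & R) = min(0, 0) = 0
  ~(P & R): Gödel ¬ of 0 = 1 (operand is 0)
  ((Q -> (~Q | R)) -> ~(P & R)): 1 ≤ 1, so result = 1
  ~((Q -> (~Q | R)) -> ~(P & R)): Gödel ¬ of 1 = 0 (operand ≠ 0)
Checking all 125 assignments confirms none give a value below 0.00.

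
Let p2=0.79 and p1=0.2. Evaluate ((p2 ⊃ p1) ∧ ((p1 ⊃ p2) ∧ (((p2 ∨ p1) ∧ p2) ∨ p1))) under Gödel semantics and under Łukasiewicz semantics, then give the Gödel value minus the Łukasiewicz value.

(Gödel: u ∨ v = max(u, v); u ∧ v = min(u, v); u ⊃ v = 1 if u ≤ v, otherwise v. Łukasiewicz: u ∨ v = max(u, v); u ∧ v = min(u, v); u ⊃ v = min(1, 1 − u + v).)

Gödel evaluation:
  (p2 ⊃ p1): 0.79 > 0.2, so result = 0.2
  (p1 ⊃ p2): 0.2 ≤ 0.79, so result = 1
  (p2 ∨ p1) = max(0.79, 0.2) = 0.79
  ((p2 ∨ p1) ∧ p2) = min(0.79, 0.79) = 0.79
  (((p2 ∨ p1) ∧ p2) ∨ p1) = max(0.79, 0.2) = 0.79
  ((p1 ⊃ p2) ∧ (((p2 ∨ p1) ∧ p2) ∨ p1)) = min(1, 0.79) = 0.79
  ((p2 ⊃ p1) ∧ ((p1 ⊃ p2) ∧ (((p2 ∨ p1) ∧ p2) ∨ p1))) = min(0.2, 0.79) = 0.2
  Gödel value = 0.2
Łukasiewicz evaluation:
  (p2 ⊃ p1): min(1, 1 − 0.79 + 0.2) = 0.41
  (p1 ⊃ p2): min(1, 1 − 0.2 + 0.79) = 1
  (p2 ∨ p1) = max(0.79, 0.2) = 0.79
  ((p2 ∨ p1) ∧ p2) = min(0.79, 0.79) = 0.79
  (((p2 ∨ p1) ∧ p2) ∨ p1) = max(0.79, 0.2) = 0.79
  ((p1 ⊃ p2) ∧ (((p2 ∨ p1) ∧ p2) ∨ p1)) = min(1, 0.79) = 0.79
  ((p2 ⊃ p1) ∧ ((p1 ⊃ p2) ∧ (((p2 ∨ p1) ∧ p2) ∨ p1))) = min(0.41, 0.79) = 0.41
  Łukasiewicz value = 0.41
Difference: 0.2 − 0.41 = -0.21

-0.21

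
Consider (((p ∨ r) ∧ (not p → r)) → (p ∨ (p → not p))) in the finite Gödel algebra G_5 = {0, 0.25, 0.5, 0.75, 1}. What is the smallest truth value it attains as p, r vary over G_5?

The minimum is attained at p = 0.25, r = 0.5:
  (p ∨ r) = max(0.25, 0.5) = 0.5
  not p: Gödel ¬ of 0.25 = 0 (operand ≠ 0)
  (not p → r): 0 ≤ 0.5, so result = 1
  ((p ∨ r) ∧ (not p → r)) = min(0.5, 1) = 0.5
  not p: Gödel ¬ of 0.25 = 0 (operand ≠ 0)
  (p → not p): 0.25 > 0, so result = 0
  (p ∨ (p → not p)) = max(0.25, 0) = 0.25
  (((p ∨ r) ∧ (not p → r)) → (p ∨ (p → not p))): 0.5 > 0.25, so result = 0.25
Checking all 25 assignments confirms none give a value below 0.25.

0.25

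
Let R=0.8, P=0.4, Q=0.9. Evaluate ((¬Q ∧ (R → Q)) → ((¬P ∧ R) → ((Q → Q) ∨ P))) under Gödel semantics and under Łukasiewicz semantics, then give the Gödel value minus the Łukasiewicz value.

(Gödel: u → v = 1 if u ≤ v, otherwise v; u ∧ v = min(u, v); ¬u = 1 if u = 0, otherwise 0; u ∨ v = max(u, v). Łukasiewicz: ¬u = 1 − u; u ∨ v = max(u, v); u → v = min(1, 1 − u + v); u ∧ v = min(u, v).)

Gödel evaluation:
  ¬Q: Gödel ¬ of 0.9 = 0 (operand ≠ 0)
  (R → Q): 0.8 ≤ 0.9, so result = 1
  (¬Q ∧ (R → Q)) = min(0, 1) = 0
  ¬P: Gödel ¬ of 0.4 = 0 (operand ≠ 0)
  (¬P ∧ R) = min(0, 0.8) = 0
  (Q → Q): 0.9 ≤ 0.9, so result = 1
  ((Q → Q) ∨ P) = max(1, 0.4) = 1
  ((¬P ∧ R) → ((Q → Q) ∨ P)): 0 ≤ 1, so result = 1
  ((¬Q ∧ (R → Q)) → ((¬P ∧ R) → ((Q → Q) ∨ P))): 0 ≤ 1, so result = 1
  Gödel value = 1
Łukasiewicz evaluation:
  ¬Q: Łukasiewicz ¬ gives 1 − 0.9 = 0.1
  (R → Q): min(1, 1 − 0.8 + 0.9) = 1
  (¬Q ∧ (R → Q)) = min(0.1, 1) = 0.1
  ¬P: Łukasiewicz ¬ gives 1 − 0.4 = 0.6
  (¬P ∧ R) = min(0.6, 0.8) = 0.6
  (Q → Q): min(1, 1 − 0.9 + 0.9) = 1
  ((Q → Q) ∨ P) = max(1, 0.4) = 1
  ((¬P ∧ R) → ((Q → Q) ∨ P)): min(1, 1 − 0.6 + 1) = 1
  ((¬Q ∧ (R → Q)) → ((¬P ∧ R) → ((Q → Q) ∨ P))): min(1, 1 − 0.1 + 1) = 1
  Łukasiewicz value = 1
Difference: 1 − 1 = 0.00

0.00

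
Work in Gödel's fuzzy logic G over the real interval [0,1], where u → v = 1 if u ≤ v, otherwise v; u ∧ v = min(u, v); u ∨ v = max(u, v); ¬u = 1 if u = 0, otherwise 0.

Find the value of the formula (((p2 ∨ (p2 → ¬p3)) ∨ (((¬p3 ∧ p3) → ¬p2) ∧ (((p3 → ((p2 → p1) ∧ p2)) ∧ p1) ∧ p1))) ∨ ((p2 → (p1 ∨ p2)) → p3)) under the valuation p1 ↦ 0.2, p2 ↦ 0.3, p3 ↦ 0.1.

¬p3: Gödel ¬ of 0.1 = 0 (operand ≠ 0)
(p2 → ¬p3): 0.3 > 0, so result = 0
(p2 ∨ (p2 → ¬p3)) = max(0.3, 0) = 0.3
¬p3: Gödel ¬ of 0.1 = 0 (operand ≠ 0)
(¬p3 ∧ p3) = min(0, 0.1) = 0
¬p2: Gödel ¬ of 0.3 = 0 (operand ≠ 0)
((¬p3 ∧ p3) → ¬p2): 0 ≤ 0, so result = 1
(p2 → p1): 0.3 > 0.2, so result = 0.2
((p2 → p1) ∧ p2) = min(0.2, 0.3) = 0.2
(p3 → ((p2 → p1) ∧ p2)): 0.1 ≤ 0.2, so result = 1
((p3 → ((p2 → p1) ∧ p2)) ∧ p1) = min(1, 0.2) = 0.2
(((p3 → ((p2 → p1) ∧ p2)) ∧ p1) ∧ p1) = min(0.2, 0.2) = 0.2
(((¬p3 ∧ p3) → ¬p2) ∧ (((p3 → ((p2 → p1) ∧ p2)) ∧ p1) ∧ p1)) = min(1, 0.2) = 0.2
((p2 ∨ (p2 → ¬p3)) ∨ (((¬p3 ∧ p3) → ¬p2) ∧ (((p3 → ((p2 → p1) ∧ p2)) ∧ p1) ∧ p1))) = max(0.3, 0.2) = 0.3
(p1 ∨ p2) = max(0.2, 0.3) = 0.3
(p2 → (p1 ∨ p2)): 0.3 ≤ 0.3, so result = 1
((p2 → (p1 ∨ p2)) → p3): 1 > 0.1, so result = 0.1
(((p2 ∨ (p2 → ¬p3)) ∨ (((¬p3 ∧ p3) → ¬p2) ∧ (((p3 → ((p2 → p1) ∧ p2)) ∧ p1) ∧ p1))) ∨ ((p2 → (p1 ∨ p2)) → p3)) = max(0.3, 0.1) = 0.3

0.30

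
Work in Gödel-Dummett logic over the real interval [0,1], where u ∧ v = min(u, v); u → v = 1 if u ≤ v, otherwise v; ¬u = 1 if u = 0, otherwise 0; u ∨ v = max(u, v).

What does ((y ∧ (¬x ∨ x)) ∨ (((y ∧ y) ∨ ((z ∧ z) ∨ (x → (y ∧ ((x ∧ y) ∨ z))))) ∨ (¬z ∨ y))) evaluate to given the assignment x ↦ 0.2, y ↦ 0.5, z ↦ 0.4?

¬x: Gödel ¬ of 0.2 = 0 (operand ≠ 0)
(¬x ∨ x) = max(0, 0.2) = 0.2
(y ∧ (¬x ∨ x)) = min(0.5, 0.2) = 0.2
(y ∧ y) = min(0.5, 0.5) = 0.5
(z ∧ z) = min(0.4, 0.4) = 0.4
(x ∧ y) = min(0.2, 0.5) = 0.2
((x ∧ y) ∨ z) = max(0.2, 0.4) = 0.4
(y ∧ ((x ∧ y) ∨ z)) = min(0.5, 0.4) = 0.4
(x → (y ∧ ((x ∧ y) ∨ z))): 0.2 ≤ 0.4, so result = 1
((z ∧ z) ∨ (x → (y ∧ ((x ∧ y) ∨ z)))) = max(0.4, 1) = 1
((y ∧ y) ∨ ((z ∧ z) ∨ (x → (y ∧ ((x ∧ y) ∨ z))))) = max(0.5, 1) = 1
¬z: Gödel ¬ of 0.4 = 0 (operand ≠ 0)
(¬z ∨ y) = max(0, 0.5) = 0.5
(((y ∧ y) ∨ ((z ∧ z) ∨ (x → (y ∧ ((x ∧ y) ∨ z))))) ∨ (¬z ∨ y)) = max(1, 0.5) = 1
((y ∧ (¬x ∨ x)) ∨ (((y ∧ y) ∨ ((z ∧ z) ∨ (x → (y ∧ ((x ∧ y) ∨ z))))) ∨ (¬z ∨ y))) = max(0.2, 1) = 1

1.00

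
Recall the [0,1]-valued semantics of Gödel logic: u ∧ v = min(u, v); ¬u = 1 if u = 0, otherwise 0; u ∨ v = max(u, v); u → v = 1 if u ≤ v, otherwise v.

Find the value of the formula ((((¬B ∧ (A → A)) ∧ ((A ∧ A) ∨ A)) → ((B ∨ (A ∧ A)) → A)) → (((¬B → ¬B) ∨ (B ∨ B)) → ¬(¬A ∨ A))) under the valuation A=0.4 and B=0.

¬B: Gödel ¬ of 0 = 1 (operand is 0)
(A → A): 0.4 ≤ 0.4, so result = 1
(¬B ∧ (A → A)) = min(1, 1) = 1
(A ∧ A) = min(0.4, 0.4) = 0.4
((A ∧ A) ∨ A) = max(0.4, 0.4) = 0.4
((¬B ∧ (A → A)) ∧ ((A ∧ A) ∨ A)) = min(1, 0.4) = 0.4
(A ∧ A) = min(0.4, 0.4) = 0.4
(B ∨ (A ∧ A)) = max(0, 0.4) = 0.4
((B ∨ (A ∧ A)) → A): 0.4 ≤ 0.4, so result = 1
(((¬B ∧ (A → A)) ∧ ((A ∧ A) ∨ A)) → ((B ∨ (A ∧ A)) → A)): 0.4 ≤ 1, so result = 1
¬B: Gödel ¬ of 0 = 1 (operand is 0)
¬B: Gödel ¬ of 0 = 1 (operand is 0)
(¬B → ¬B): 1 ≤ 1, so result = 1
(B ∨ B) = max(0, 0) = 0
((¬B → ¬B) ∨ (B ∨ B)) = max(1, 0) = 1
¬A: Gödel ¬ of 0.4 = 0 (operand ≠ 0)
(¬A ∨ A) = max(0, 0.4) = 0.4
¬(¬A ∨ A): Gödel ¬ of 0.4 = 0 (operand ≠ 0)
(((¬B → ¬B) ∨ (B ∨ B)) → ¬(¬A ∨ A)): 1 > 0, so result = 0
((((¬B ∧ (A → A)) ∧ ((A ∧ A) ∨ A)) → ((B ∨ (A ∧ A)) → A)) → (((¬B → ¬B) ∨ (B ∨ B)) → ¬(¬A ∨ A))): 1 > 0, so result = 0

0.00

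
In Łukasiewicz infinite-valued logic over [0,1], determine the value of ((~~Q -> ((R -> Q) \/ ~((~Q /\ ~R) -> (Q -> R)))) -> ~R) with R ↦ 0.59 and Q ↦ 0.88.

~Q: Łukasiewicz ¬ gives 1 − 0.88 = 0.12
~~Q: Łukasiewicz ¬ gives 1 − 0.12 = 0.88
(R -> Q): min(1, 1 − 0.59 + 0.88) = 1
~Q: Łukasiewicz ¬ gives 1 − 0.88 = 0.12
~R: Łukasiewicz ¬ gives 1 − 0.59 = 0.41
(~Q /\ ~R) = min(0.12, 0.41) = 0.12
(Q -> R): min(1, 1 − 0.88 + 0.59) = 0.71
((~Q /\ ~R) -> (Q -> R)): min(1, 1 − 0.12 + 0.71) = 1
~((~Q /\ ~R) -> (Q -> R)): Łukasiewicz ¬ gives 1 − 1 = 0
((R -> Q) \/ ~((~Q /\ ~R) -> (Q -> R))) = max(1, 0) = 1
(~~Q -> ((R -> Q) \/ ~((~Q /\ ~R) -> (Q -> R)))): min(1, 1 − 0.88 + 1) = 1
~R: Łukasiewicz ¬ gives 1 − 0.59 = 0.41
((~~Q -> ((R -> Q) \/ ~((~Q /\ ~R) -> (Q -> R)))) -> ~R): min(1, 1 − 1 + 0.41) = 0.41

0.41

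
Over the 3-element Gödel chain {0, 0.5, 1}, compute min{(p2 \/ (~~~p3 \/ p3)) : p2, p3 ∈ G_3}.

0.50

The minimum is attained at p2 = 0, p3 = 0.5:
  ~p3: Gödel ¬ of 0.5 = 0 (operand ≠ 0)
  ~~p3: Gödel ¬ of 0 = 1 (operand is 0)
  ~~~p3: Gödel ¬ of 1 = 0 (operand ≠ 0)
  (~~~p3 \/ p3) = max(0, 0.5) = 0.5
  (p2 \/ (~~~p3 \/ p3)) = max(0, 0.5) = 0.5
Checking all 9 assignments confirms none give a value below 0.50.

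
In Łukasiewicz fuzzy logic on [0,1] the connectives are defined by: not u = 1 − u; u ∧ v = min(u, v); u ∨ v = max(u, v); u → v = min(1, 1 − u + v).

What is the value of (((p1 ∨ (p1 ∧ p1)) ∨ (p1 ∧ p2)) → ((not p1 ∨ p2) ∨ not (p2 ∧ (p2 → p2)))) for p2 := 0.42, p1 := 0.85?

0.73

(p1 ∧ p1) = min(0.85, 0.85) = 0.85
(p1 ∨ (p1 ∧ p1)) = max(0.85, 0.85) = 0.85
(p1 ∧ p2) = min(0.85, 0.42) = 0.42
((p1 ∨ (p1 ∧ p1)) ∨ (p1 ∧ p2)) = max(0.85, 0.42) = 0.85
not p1: Łukasiewicz ¬ gives 1 − 0.85 = 0.15
(not p1 ∨ p2) = max(0.15, 0.42) = 0.42
(p2 → p2): min(1, 1 − 0.42 + 0.42) = 1
(p2 ∧ (p2 → p2)) = min(0.42, 1) = 0.42
not (p2 ∧ (p2 → p2)): Łukasiewicz ¬ gives 1 − 0.42 = 0.58
((not p1 ∨ p2) ∨ not (p2 ∧ (p2 → p2))) = max(0.42, 0.58) = 0.58
(((p1 ∨ (p1 ∧ p1)) ∨ (p1 ∧ p2)) → ((not p1 ∨ p2) ∨ not (p2 ∧ (p2 → p2)))): min(1, 1 − 0.85 + 0.58) = 0.73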